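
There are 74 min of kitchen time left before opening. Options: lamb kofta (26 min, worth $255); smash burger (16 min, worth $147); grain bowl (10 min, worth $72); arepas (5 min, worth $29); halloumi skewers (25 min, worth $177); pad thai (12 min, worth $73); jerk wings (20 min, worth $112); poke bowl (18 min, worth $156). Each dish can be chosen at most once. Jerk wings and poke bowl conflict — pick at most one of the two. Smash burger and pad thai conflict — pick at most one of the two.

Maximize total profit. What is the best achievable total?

Density check — lamb kofta 9.81, smash burger 9.19, poke bowl 8.67, grain bowl 7.20 are the best per min.
The ratio ordering already packs tightly: lamb kofta + smash burger + grain bowl + poke bowl, 70 min, 630.
That's the maximum — no feasible swap from here does better than 630.

630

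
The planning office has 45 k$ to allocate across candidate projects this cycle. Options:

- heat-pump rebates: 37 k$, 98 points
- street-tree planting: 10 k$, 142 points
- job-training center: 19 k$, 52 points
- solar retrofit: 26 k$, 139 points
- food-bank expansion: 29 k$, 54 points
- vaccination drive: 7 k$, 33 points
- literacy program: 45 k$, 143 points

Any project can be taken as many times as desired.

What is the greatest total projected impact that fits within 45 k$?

568

4×street-tree planting uses 40 of the 45 k$ and totals 568.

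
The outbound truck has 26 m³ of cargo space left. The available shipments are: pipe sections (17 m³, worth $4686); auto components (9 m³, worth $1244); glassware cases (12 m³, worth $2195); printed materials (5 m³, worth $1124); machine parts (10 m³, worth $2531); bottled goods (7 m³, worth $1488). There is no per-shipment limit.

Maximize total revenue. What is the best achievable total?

6186

Density check — pipe sections 275.65, machine parts 253.10, printed materials 224.80 are the best per m³.
The ratio heuristic lands on pipe sections + printed materials (5810) but leaves 4 m³ idle.
Replace pipe sections with 2×machine parts: the trade gains 376 net, giving 6186 at 25 m³.
Every other selection either busts 26 m³ or fails to beat 6186.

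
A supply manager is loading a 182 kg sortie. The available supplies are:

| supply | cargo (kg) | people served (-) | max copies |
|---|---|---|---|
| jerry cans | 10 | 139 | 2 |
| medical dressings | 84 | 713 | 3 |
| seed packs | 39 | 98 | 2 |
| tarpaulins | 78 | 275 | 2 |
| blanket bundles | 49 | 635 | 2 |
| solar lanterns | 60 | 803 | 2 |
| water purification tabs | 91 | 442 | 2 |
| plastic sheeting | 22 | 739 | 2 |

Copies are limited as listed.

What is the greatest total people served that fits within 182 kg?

Density check — plastic sheeting 33.59, jerry cans 13.90, solar lanterns 13.38, blanket bundles 12.96 are the best per kg.
Greedy by ratio would take 2×jerry cans + blanket bundles + solar lanterns + 2×plastic sheeting: 173 kg used, total 3194.
Replace jerry cans and blanket bundles with solar lanterns: the trade gains 29 net, giving 3223 at 174 kg.

3223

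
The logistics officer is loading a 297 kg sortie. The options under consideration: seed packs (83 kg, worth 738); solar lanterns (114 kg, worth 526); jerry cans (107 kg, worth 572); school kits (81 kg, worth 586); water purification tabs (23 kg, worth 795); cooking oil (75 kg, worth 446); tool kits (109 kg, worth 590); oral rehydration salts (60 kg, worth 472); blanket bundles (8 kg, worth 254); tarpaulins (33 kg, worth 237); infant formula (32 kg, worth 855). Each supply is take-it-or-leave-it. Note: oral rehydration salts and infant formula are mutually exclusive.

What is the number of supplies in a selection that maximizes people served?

6

Optimal total is 3469.
One optimal bundle: seed packs + water purification tabs + tool kits + blanket bundles + tarpaulins + infant formula (288 kg).
Every optimal selection uses 6 supplies.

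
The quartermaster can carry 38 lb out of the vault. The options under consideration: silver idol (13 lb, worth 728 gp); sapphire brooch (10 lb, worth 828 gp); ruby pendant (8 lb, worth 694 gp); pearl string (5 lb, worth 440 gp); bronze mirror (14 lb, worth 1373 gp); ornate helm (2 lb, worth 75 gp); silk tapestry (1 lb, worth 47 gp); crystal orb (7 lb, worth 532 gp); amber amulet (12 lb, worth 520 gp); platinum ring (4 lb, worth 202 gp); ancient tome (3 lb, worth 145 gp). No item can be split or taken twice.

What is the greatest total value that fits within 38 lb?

Taking sapphire brooch + ruby pendant + pearl string + bronze mirror + silk tapestry: 38 lb used, 3382 in value.
Runner-up sapphire brooch + ruby pendant + pearl string + bronze mirror tops out at 3335.

3382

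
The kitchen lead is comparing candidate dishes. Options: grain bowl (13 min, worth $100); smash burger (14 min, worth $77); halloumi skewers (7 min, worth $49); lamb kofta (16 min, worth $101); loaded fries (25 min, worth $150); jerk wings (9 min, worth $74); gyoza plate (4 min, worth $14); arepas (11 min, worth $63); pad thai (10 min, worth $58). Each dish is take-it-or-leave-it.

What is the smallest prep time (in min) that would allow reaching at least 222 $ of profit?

29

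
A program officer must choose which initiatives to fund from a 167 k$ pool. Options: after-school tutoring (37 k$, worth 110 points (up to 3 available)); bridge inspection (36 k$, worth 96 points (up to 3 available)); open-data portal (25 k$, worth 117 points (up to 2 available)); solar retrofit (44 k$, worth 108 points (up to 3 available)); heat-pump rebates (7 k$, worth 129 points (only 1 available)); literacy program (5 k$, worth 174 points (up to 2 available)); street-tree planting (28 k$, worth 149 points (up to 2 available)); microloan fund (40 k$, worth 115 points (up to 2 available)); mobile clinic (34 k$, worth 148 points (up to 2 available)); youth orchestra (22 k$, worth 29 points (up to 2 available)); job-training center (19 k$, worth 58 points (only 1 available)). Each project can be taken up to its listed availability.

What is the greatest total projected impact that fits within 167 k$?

1188

The ratio heuristic lands on 2×open-data portal + heat-pump rebates + 2×literacy program + 2×street-tree planting + mobile clinic (1157) but leaves 10 k$ idle.
The 25 k$ tied up in open-data portal is better spent on mobile clinic — total rises to 1188 (166 k$).
The spare 1 k$ is too small for any remaining project, and no exchange beats 1188.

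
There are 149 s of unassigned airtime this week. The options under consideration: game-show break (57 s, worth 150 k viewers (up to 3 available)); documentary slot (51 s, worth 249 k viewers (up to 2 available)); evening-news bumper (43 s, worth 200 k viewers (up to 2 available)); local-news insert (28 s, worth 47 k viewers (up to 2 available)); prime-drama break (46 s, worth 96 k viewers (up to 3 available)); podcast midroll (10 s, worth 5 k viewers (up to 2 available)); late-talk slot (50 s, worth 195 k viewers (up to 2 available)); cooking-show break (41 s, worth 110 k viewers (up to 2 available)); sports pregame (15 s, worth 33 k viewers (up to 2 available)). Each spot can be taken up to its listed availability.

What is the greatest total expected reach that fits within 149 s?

Taking 2×documentary slot + evening-news bumper: 145 s used, 698 in expected reach.
That's the maximum — no swap from here does better than 698.

698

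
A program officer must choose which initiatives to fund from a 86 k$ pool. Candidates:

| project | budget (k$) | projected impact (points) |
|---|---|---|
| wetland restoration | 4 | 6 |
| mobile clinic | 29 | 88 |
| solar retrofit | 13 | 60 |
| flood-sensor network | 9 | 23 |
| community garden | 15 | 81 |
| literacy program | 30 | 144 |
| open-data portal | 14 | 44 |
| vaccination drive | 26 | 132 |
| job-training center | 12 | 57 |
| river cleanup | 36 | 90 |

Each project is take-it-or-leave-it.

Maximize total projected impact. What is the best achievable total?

Ranking by ratio (projected impact/k$): community garden 5.40, vaccination drive 5.08, literacy program 4.80.
Filling by ratio: community garden + literacy program + vaccination drive + job-training center for 414, with 3 k$ left unused.
The 12 k$ tied up in job-training center is better spent on solar retrofit — total rises to 417 (84 k$).

417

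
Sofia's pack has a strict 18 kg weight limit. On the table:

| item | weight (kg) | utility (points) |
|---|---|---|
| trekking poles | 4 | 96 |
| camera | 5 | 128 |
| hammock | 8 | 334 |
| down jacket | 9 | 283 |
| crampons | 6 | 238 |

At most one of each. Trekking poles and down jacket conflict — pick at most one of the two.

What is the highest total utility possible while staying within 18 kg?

668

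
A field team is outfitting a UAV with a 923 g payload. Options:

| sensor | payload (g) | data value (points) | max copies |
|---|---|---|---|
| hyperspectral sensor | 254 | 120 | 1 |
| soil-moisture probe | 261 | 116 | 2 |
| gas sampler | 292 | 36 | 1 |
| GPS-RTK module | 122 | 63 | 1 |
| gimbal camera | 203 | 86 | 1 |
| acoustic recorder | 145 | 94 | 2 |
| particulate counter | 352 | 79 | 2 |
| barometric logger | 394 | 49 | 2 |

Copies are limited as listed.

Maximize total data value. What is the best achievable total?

457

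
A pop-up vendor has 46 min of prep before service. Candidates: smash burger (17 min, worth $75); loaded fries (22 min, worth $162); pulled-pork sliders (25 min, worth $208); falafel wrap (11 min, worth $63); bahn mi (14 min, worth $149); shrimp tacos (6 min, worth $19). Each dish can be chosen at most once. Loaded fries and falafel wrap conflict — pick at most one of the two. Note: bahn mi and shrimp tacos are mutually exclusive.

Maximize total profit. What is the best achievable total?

Pulled-pork sliders + bahn mi uses 39 of the 46 min and totals 357.
Nothing else feasible within 46 min beats 357.

357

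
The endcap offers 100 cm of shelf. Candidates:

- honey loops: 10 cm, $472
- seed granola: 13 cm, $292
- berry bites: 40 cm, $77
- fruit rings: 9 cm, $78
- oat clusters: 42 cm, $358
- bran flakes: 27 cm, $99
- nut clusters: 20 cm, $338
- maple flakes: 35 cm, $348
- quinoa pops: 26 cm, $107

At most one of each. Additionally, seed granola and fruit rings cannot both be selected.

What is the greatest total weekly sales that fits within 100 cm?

1470

Honey loops + seed granola + oat clusters + maple flakes uses 100 of the 100 cm and totals 1470.
The closest alternative, honey loops + seed granola + oat clusters + nut clusters, reaches only 1460.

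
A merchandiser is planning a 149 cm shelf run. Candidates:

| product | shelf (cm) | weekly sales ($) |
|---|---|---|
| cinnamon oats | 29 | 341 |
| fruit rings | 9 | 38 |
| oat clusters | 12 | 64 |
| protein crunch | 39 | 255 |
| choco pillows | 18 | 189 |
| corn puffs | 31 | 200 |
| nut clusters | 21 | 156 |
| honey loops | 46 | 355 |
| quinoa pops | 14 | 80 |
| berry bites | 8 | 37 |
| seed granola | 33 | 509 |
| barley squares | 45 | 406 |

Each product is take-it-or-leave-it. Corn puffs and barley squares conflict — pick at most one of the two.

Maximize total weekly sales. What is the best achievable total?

Taking cinnamon oats + choco pillows + nut clusters + seed granola + barley squares: 146 cm used, 1601 in weekly sales.

1601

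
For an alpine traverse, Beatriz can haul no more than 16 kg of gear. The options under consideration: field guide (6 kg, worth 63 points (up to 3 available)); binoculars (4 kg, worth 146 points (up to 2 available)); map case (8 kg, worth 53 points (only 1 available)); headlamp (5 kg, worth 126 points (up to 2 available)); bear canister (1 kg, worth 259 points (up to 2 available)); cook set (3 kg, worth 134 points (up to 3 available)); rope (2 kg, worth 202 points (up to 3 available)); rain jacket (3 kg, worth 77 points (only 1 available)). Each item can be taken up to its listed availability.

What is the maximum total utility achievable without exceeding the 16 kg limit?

Ranking by ratio (utility/kg): bear canister 259.00, rope 101.00, cook set 44.67, binoculars 36.50.
The ratio heuristic lands on 2×bear canister + 2×cook set + 3×rope (1392) but leaves 2 kg idle.
Replace 2×cook set with 2×binoculars: the trade gains 24 net, giving 1416 at 16 kg.
Nothing else within 16 kg beats 1416.

1416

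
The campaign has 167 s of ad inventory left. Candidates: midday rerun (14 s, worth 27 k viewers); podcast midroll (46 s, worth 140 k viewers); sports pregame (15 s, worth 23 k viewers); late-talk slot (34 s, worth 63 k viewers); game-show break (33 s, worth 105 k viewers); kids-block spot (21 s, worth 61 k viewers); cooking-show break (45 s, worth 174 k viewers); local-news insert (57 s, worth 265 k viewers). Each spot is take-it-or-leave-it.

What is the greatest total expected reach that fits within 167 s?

606

By expected reach per s: local-news insert 4.65, cooking-show break 3.87, game-show break 3.18, podcast midroll 3.04 lead.
Taking the top-ratio spots first gives game-show break + kids-block spot + cooking-show break + local-news insert for 605 (156 s).
Replace game-show break and kids-block spot with midday rerun + podcast midroll: the trade gains 1 net, giving 606 at 162 s.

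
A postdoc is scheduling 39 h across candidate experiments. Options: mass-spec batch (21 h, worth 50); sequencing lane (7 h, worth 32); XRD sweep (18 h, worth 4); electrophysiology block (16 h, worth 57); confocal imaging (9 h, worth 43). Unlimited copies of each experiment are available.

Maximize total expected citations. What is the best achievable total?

Taking the top-ratio experiments first gives 4×confocal imaging for 172 (36 h).
The 18 h tied up in 2×confocal imaging is better spent on 3×sequencing lane — total rises to 182 (39 h).
Nothing else within 39 h beats 182.

182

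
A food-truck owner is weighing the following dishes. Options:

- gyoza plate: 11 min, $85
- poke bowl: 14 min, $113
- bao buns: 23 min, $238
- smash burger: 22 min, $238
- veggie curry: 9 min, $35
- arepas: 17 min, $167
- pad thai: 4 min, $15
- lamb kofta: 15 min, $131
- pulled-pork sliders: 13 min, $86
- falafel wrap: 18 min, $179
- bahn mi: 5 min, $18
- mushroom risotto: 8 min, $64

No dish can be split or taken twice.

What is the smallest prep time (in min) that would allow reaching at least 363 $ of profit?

Minimise min subject to total profit ≥ 363.
Taking smash burger + lamb kofta gives 369 (≥ 363) for 37 min.
Below 37 min the best achievable stays under 363.

37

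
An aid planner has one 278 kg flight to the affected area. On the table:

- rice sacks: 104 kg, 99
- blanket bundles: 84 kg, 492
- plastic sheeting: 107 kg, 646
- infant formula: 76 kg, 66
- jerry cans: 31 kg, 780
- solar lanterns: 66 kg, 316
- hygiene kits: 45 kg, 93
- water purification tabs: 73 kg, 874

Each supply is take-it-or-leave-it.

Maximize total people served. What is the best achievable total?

Density check — jerry cans 25.16, water purification tabs 11.97, plastic sheeting 6.04, blanket bundles 5.86 are the best per kg.
The ratio ordering already packs tightly: plastic sheeting + jerry cans + solar lanterns + water purification tabs, 277 kg, 2616.
The spare 1 kg is too small for any remaining supply, and no exchange beats 2616.

2616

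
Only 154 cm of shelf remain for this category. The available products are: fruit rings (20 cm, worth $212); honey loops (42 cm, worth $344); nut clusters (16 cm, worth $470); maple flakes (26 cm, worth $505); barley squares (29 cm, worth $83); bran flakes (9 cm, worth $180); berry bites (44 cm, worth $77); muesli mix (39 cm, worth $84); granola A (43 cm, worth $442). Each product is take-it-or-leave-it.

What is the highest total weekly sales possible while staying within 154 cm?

1973

By weekly sales per cm: nut clusters 29.38, bran flakes 20.00, maple flakes 19.42, fruit rings 10.60 lead.
A density-first pass picks fruit rings + nut clusters + maple flakes + barley squares + bran flakes + granola A — 1892 at 143 cm.
Replace barley squares and bran flakes with honey loops: the trade gains 81 net, giving 1973 at 147 cm.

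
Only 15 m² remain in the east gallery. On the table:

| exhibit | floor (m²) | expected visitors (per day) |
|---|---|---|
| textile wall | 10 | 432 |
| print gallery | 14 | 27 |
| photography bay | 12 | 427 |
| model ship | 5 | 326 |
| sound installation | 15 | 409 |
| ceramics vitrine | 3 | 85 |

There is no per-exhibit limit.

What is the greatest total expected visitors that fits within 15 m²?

978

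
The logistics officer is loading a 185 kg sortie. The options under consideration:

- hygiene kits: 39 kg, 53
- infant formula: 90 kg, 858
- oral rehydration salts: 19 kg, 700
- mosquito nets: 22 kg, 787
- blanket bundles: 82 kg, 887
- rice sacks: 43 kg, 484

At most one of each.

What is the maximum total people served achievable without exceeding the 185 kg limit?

2858

Density check — oral rehydration salts 36.84, mosquito nets 35.77, rice sacks 11.26, blanket bundles 10.82 are the best per kg.
The ratio ordering already packs tightly: oral rehydration salts + mosquito nets + blanket bundles + rice sacks, 166 kg, 2858.
Next best is infant formula + oral rehydration salts + mosquito nets + rice sacks at 2829 (174 kg) — short by 29.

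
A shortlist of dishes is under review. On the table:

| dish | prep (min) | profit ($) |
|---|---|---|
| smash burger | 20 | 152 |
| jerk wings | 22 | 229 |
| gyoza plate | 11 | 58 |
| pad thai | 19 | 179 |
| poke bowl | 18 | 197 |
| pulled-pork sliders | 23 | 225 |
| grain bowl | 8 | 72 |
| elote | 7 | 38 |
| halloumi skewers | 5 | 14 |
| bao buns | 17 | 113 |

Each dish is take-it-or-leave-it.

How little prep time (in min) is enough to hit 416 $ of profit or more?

40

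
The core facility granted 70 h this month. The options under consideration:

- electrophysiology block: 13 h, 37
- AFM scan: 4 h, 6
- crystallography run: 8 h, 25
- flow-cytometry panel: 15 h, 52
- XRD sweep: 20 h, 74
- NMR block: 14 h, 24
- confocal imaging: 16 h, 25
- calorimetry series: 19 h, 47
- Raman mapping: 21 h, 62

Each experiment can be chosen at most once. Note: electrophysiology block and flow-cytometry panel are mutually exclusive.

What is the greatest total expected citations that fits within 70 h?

219

Density check — XRD sweep 3.70, flow-cytometry panel 3.47, crystallography run 3.12, Raman mapping 2.95 are the best per h.
The ratio ordering already packs tightly: AFM scan + crystallography run + flow-cytometry panel + XRD sweep + Raman mapping, 68 h, 219.
An exhaustive check of the 512 subsets confirms 219.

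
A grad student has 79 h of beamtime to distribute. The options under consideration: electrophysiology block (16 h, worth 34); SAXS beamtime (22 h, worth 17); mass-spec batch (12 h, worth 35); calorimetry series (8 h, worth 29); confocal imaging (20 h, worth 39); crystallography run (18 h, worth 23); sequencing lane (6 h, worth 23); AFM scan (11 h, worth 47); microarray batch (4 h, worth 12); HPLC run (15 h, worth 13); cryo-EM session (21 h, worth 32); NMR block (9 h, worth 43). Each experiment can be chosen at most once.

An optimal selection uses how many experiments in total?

7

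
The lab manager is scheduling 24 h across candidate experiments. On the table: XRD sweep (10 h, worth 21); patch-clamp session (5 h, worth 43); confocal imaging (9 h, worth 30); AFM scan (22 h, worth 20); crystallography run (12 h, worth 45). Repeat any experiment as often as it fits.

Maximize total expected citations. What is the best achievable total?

Ranking by ratio (expected citations/h): patch-clamp session 8.60, crystallography run 3.75, confocal imaging 3.33, XRD sweep 2.10.
4×patch-clamp session uses 20 of the 24 h and totals 172.
That's the maximum — no swap from here does better than 172.

172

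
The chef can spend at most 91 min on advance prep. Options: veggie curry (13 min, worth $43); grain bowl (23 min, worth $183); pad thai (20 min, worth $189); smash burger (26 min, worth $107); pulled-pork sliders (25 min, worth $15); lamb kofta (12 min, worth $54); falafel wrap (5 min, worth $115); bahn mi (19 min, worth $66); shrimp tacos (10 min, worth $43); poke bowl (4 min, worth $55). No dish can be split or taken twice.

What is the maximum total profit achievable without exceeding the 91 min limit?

703

Ranking by ratio (profit/min): falafel wrap 23.00, poke bowl 13.75, pad thai 9.45, grain bowl 7.96.
Taking the top-ratio dishes first gives veggie curry + grain bowl + pad thai + lamb kofta + falafel wrap + shrimp tacos + poke bowl for 682 (87 min).
Replace veggie curry and shrimp tacos with smash burger: the trade gains 21 net, giving 703 at 90 min.
Nothing else within 91 min beats 703.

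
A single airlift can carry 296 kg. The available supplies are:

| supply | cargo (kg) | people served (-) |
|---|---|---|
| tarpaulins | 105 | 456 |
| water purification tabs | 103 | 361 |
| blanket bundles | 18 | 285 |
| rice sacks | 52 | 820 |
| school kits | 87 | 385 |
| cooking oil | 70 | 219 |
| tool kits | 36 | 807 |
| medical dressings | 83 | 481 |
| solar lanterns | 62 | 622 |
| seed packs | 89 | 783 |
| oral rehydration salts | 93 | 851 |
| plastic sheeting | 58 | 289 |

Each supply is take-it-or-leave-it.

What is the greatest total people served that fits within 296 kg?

3546

The ratio heuristic lands on blanket bundles + rice sacks + tool kits + solar lanterns + oral rehydration salts (3385) but leaves 35 kg idle.
Replace solar lanterns with seed packs: the trade gains 161 net, giving 3546 at 288 kg.
An exhaustive check of the 4096 subsets confirms 3546.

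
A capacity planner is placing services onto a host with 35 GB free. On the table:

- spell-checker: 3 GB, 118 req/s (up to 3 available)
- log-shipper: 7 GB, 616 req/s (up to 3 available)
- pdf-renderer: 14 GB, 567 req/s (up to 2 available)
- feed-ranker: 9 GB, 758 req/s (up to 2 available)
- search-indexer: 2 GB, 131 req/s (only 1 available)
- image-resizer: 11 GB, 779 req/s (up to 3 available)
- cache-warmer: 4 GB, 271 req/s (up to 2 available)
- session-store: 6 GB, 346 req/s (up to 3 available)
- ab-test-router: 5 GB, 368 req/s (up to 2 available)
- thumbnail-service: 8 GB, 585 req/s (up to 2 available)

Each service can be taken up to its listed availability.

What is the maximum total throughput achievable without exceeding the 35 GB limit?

2974

Best packing: 3×log-shipper + feed-ranker + ab-test-router — 35 GB, 2974 total.
No other feasible combination exceeds 2974.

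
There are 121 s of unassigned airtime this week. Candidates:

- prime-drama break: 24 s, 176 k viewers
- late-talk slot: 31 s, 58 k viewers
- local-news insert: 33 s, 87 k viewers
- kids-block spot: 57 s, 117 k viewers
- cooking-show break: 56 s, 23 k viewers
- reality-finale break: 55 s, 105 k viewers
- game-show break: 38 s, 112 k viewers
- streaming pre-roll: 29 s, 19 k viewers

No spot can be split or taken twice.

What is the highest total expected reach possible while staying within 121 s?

Greedy by ratio would take prime-drama break + local-news insert + game-show break: 95 s used, total 375.
The 33 s tied up in local-news insert is better spent on kids-block spot — total rises to 405 (119 s).

405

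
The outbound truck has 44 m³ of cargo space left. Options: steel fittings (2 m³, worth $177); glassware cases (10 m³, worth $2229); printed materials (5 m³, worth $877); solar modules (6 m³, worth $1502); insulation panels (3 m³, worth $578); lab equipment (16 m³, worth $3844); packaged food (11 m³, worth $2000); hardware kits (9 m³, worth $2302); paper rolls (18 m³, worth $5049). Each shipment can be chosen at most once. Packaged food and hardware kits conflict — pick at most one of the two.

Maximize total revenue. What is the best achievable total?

11195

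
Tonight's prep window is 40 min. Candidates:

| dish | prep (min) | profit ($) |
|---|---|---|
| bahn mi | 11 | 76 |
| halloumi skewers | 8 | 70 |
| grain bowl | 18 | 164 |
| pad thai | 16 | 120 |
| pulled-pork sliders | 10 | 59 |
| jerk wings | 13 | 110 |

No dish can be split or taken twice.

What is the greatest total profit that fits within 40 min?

344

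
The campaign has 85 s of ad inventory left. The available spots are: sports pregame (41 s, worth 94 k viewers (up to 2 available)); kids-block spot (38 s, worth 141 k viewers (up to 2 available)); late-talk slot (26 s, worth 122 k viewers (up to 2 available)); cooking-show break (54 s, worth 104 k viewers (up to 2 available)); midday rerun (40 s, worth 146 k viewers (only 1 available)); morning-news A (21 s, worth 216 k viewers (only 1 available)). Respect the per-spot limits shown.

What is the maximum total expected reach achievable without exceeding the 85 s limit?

479

Ranking by ratio (expected reach/s): morning-news A 10.29, late-talk slot 4.69, kids-block spot 3.71, midday rerun 3.65.
The ratio heuristic lands on 2×late-talk slot + morning-news A (460) but leaves 12 s idle.
Replace late-talk slot with kids-block spot: the trade gains 19 net, giving 479 at 85 s.
Every other selection either busts 85 s or exceeds an availability limit or fails to beat 479.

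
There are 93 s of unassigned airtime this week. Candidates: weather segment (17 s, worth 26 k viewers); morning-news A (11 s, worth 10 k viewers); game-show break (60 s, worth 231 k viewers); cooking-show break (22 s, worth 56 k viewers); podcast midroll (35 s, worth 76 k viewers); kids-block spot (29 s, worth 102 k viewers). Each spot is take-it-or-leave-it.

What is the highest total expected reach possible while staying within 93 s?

333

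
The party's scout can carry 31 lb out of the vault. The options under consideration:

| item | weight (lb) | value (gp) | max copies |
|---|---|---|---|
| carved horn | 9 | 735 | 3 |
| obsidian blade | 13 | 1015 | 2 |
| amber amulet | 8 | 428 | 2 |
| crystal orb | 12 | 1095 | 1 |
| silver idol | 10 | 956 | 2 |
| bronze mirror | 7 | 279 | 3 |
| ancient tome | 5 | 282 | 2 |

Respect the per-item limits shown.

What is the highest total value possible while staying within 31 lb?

2786

By value per lb: silver idol 95.60, crystal orb 91.25, carved horn 81.67, obsidian blade 78.08 lead.
Greedy by ratio would take carved horn + 2×silver idol: 29 lb used, total 2647.
Dropping silver idol frees 10 lb; slotting in crystal orb (12 lb) lifts the total to 2786 at 31 lb.
Nothing else within 31 lb beats 2786.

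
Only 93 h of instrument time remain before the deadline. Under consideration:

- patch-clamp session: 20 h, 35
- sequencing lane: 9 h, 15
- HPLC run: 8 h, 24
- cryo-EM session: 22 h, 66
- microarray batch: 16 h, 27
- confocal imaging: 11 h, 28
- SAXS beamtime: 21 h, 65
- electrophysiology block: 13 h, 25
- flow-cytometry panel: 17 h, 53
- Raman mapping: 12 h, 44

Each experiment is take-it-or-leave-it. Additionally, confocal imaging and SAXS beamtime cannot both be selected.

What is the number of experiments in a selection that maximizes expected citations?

6

The maximum expected citations within 93 h is 277.
HPLC run + cryo-EM session + SAXS beamtime + electrophysiology block + flow-cytometry panel + Raman mapping hits 277 at 93 h.
All optima have 6 experiments.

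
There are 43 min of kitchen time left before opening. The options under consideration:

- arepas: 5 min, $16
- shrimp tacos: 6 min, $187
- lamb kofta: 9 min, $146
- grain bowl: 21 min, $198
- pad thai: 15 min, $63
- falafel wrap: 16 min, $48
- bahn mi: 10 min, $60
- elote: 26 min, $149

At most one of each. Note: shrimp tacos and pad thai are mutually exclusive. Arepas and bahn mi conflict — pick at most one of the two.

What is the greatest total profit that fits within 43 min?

547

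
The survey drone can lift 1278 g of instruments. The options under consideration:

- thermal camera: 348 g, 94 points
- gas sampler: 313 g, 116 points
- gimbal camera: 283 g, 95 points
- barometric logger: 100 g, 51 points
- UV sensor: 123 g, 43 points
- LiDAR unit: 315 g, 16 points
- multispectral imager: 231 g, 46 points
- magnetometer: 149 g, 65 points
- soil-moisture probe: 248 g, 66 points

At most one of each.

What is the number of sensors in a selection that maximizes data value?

Optimal total is 436.
For example gas sampler + gimbal camera + barometric logger + UV sensor + magnetometer + soil-moisture probe achieves it, using 1216 g.
All optima have 6 sensors.

6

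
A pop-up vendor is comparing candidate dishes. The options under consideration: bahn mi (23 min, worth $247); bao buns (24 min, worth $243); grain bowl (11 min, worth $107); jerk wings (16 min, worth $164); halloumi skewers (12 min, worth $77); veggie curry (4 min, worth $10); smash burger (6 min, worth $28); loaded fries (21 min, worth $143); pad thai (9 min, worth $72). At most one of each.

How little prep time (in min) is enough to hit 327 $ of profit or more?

34

Look for the lowest-prep combination reaching 327.
Taking bahn mi + grain bowl gives 354 (≥ 327) for 34 min.
No combination under 34 min hits 327.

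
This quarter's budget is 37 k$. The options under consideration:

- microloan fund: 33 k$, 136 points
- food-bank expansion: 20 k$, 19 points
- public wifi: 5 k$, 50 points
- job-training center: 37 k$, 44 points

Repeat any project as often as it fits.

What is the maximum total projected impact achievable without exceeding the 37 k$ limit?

350

7×public wifi uses 35 of the 37 k$ and totals 350.
Every other selection either busts 37 k$ or fails to beat 350.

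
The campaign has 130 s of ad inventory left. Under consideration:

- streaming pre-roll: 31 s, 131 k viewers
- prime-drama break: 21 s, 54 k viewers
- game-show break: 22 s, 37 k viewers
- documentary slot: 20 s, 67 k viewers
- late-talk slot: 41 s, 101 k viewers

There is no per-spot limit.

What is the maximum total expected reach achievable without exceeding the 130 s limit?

524

Best packing: 4×streaming pre-roll — 124 s, 524 total.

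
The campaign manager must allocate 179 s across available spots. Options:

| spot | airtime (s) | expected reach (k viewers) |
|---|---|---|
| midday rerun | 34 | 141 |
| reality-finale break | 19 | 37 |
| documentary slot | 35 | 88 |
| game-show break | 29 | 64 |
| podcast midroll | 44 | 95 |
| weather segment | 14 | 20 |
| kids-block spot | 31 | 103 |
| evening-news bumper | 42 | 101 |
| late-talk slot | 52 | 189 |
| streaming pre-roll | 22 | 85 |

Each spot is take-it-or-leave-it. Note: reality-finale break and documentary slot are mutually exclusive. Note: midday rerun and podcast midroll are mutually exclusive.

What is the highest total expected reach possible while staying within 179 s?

The ratio ordering already packs tightly: midday rerun + documentary slot + kids-block spot + late-talk slot + streaming pre-roll, 174 s, 606.

606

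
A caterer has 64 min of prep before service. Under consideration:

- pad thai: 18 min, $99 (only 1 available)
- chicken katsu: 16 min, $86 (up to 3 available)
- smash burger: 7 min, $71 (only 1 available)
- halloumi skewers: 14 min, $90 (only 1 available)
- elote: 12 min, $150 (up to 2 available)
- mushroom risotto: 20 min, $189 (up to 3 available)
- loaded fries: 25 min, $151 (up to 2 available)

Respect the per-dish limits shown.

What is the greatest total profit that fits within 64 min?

678

Density check — elote 12.50, smash burger 10.14, mushroom risotto 9.45, halloumi skewers 6.43 are the best per min.
Greedy by ratio would take smash burger + 2×elote + mushroom risotto: 51 min used, total 560.
The 7 min tied up in smash burger is better spent on mushroom risotto — total rises to 678 (64 min).
No other feasible combination exceeds 678.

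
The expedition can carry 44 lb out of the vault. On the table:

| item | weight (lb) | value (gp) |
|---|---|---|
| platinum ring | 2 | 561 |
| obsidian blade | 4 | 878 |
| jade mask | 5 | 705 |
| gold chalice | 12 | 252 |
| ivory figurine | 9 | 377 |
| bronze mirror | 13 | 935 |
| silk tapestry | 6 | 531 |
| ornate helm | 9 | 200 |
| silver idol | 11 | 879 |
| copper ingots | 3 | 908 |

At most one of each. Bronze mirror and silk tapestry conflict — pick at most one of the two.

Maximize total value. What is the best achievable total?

4866

Ranking by ratio (value/lb): copper ingots 302.67, platinum ring 280.50, obsidian blade 219.50.
Best packing: platinum ring + obsidian blade + jade mask + bronze mirror + silver idol + copper ingots — 38 lb, 4866 total.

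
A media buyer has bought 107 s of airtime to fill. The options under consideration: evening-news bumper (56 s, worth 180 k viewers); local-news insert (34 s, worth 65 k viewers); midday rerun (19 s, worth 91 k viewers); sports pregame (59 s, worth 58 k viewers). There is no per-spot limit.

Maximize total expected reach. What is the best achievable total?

Taking 5×midday rerun: 95 s used, 455 in expected reach.

455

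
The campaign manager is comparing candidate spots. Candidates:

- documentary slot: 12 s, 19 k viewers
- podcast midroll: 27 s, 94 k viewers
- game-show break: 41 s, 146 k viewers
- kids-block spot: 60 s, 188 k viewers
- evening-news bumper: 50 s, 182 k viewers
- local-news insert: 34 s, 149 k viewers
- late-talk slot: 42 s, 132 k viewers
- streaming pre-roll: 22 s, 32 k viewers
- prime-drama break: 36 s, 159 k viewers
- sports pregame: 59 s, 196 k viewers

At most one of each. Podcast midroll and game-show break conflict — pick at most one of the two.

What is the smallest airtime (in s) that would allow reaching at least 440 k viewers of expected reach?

111

Look for the lowest-airtime combination reaching 440.
game-show break + local-news insert + prime-drama break: 454 expected reach at 111 s.
No combination under 111 s hits 440.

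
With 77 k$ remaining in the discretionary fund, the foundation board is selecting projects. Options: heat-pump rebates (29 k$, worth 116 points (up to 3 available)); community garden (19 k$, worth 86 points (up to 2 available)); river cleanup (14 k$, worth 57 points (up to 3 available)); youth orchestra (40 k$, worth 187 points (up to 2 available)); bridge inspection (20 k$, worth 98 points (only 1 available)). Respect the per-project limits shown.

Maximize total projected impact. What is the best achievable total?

River cleanup + youth orchestra + bridge inspection uses 74 of the 77 k$ and totals 342.
That's the maximum — no swap from here does better than 342.

342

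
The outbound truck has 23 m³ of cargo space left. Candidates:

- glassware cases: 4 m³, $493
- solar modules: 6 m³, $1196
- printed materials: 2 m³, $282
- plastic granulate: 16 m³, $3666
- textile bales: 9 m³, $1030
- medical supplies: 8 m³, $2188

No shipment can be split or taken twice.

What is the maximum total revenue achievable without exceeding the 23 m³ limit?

Ranking by ratio (revenue/m³): medical supplies 273.50, plastic granulate 229.12, solar modules 199.33, printed materials 141.00.
Filling by ratio: glassware cases + solar modules + printed materials + medical supplies for 4159, with 3 m³ left unused.
The 14 m³ tied up in glassware cases and printed materials and medical supplies is better spent on plastic granulate — total rises to 4862 (22 m³).
Next best is glassware cases + printed materials + plastic granulate at 4441 (22 m³) — short by 421.

4862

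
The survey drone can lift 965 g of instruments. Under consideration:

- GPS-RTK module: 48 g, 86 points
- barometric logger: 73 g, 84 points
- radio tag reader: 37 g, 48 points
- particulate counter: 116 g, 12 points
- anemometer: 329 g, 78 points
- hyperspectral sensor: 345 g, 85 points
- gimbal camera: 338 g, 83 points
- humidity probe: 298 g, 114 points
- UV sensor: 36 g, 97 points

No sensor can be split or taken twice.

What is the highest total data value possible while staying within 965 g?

Density check — UV sensor 2.69, GPS-RTK module 1.79, radio tag reader 1.30, barometric logger 1.15 are the best per g.
Taking GPS-RTK module + barometric logger + radio tag reader + particulate counter + hyperspectral sensor + humidity probe + UV sensor: 953 g used, 526 in data value.
The spare 12 g is too small for any remaining sensor, and no exchange beats 526.

526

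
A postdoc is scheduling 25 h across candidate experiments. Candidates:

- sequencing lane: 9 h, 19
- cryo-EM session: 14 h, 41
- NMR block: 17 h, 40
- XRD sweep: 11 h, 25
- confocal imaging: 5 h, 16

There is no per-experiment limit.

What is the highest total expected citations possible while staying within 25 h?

80

Taking 5×confocal imaging: 25 h used, 80 in expected citations.
Every other selection either busts 25 h or fails to beat 80.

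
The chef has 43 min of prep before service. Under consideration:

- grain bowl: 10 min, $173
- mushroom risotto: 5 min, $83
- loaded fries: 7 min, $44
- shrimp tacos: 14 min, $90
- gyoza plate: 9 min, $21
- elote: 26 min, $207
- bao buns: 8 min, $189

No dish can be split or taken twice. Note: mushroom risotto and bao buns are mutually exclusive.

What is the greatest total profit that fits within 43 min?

496

Best packing: grain bowl + loaded fries + shrimp tacos + bao buns — 39 min, 496 total.
An exhaustive check of the 128 subsets confirms 496.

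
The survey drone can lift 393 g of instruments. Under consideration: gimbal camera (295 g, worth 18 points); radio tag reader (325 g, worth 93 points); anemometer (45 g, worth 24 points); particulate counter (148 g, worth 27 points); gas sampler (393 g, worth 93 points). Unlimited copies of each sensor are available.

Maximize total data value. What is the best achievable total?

192

By data value per g: anemometer 0.53, radio tag reader 0.29, gas sampler 0.24 lead.
Best packing: 8×anemometer — 360 g, 192 total.
The spare 33 g is too small for any remaining sensor, and no exchange beats 192.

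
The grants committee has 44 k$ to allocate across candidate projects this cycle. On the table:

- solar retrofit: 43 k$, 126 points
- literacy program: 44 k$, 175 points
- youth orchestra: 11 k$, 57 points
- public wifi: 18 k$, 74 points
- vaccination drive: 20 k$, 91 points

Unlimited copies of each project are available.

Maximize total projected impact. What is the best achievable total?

228

Best packing: 4×youth orchestra — 44 k$, 228 total.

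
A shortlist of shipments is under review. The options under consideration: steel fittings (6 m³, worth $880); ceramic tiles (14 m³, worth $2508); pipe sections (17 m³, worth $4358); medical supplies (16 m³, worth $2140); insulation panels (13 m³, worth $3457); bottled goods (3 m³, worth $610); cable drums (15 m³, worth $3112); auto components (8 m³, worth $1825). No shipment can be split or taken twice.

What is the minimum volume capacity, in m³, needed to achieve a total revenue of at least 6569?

Minimise m³ subject to total revenue ≥ 6569.
insulation panels + cable drums: 6569 revenue at 28 m³.
Any bundle with less than 28 m³ falls short of 6569.

28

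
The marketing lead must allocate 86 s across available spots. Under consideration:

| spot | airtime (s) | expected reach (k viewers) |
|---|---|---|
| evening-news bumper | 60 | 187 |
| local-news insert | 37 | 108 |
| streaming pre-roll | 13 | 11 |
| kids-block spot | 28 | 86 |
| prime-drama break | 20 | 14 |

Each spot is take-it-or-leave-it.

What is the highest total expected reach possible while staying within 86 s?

208

Greedy by ratio would take evening-news bumper + streaming pre-roll: 73 s used, total 198.
A better packing is local-news insert + kids-block spot + prime-drama break: 85 s, total 208.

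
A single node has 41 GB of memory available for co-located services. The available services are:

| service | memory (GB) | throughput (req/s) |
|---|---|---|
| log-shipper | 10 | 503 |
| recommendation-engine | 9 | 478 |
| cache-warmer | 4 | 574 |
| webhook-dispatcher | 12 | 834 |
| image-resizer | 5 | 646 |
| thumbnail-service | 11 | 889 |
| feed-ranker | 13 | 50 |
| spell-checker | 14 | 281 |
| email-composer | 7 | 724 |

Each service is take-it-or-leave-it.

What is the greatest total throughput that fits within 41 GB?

3667

Density check — cache-warmer 143.50, image-resizer 129.20, email-composer 103.43 are the best per GB.
The ratio ordering already packs tightly: cache-warmer + webhook-dispatcher + image-resizer + thumbnail-service + email-composer, 39 GB, 3667.
The spare 2 GB is too small for any remaining service, and no exchange beats 3667.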